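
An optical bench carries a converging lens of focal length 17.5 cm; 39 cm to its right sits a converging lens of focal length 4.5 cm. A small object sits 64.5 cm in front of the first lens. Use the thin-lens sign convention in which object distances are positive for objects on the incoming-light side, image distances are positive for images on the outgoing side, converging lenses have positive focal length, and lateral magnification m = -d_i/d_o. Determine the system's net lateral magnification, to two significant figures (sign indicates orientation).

0.16

Lens 1: 1/d_i1 = 1/f_1 - 1/d_o1 = 1/17.5 - 1/64.5 = 0.04164 cm^-1, so d_i1 = 24.016 cm.
m_1 = -(24.016)/64.5 = -0.3723.
That image sits 14.984 cm in front of the second lens, so d_o2 = 14.984 cm.
Lens 2: 1/d_i2 = 1/f_2 - 1/d_o2 = 1/4.5 - 1/(14.984) = 0.15548 cm^-1, so d_i2 = 6.432 cm.
m_2 = -(6.432)/(14.984) = -0.4292.
Overall magnification: m = m_1 m_2 = 0.1598.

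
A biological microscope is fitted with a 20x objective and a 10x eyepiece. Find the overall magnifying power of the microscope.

200

The overall magnification of a compound microscope is the product of the objective and eyepiece magnifications:
M = M_obj x M_eye = 20 x 10 = 200.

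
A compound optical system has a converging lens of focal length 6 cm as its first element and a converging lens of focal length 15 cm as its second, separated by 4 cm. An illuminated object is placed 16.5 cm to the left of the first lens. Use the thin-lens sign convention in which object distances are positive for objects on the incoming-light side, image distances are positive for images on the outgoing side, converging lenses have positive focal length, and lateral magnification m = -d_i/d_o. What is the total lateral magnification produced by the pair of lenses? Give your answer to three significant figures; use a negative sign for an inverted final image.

Applying the thin-lens equation to the first lens, 1/6 = 1/16.5 + 1/d_i1, which gives d_i1 = 9.429 cm.
Its lateral magnification is m_1 = -d_i1/d_o1 = -(9.429)/16.5 = -0.5714.
This image would form 9.429 cm past lens 1, i.e. 5.429 cm beyond lens 2, so it is a virtual object for lens 2: d_o2 = 4 - 9.429 = -5.429 cm.
Applying the thin-lens equation again with f_2 = 15 cm and d_o2 = -5.429 cm gives d_i2 = 3.986 cm.
m_2 = -(3.986)/(-5.429) = 0.7343.
Overall magnification: m = m_1 m_2 = -0.4196.

-0.420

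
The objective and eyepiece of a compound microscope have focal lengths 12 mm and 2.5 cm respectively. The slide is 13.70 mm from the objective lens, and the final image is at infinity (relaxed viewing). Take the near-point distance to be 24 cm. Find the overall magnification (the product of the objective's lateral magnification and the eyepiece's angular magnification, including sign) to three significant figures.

-67.8

Convert to cm: f_obj = 12 mm = 1.2 cm; d_o = 13.70 mm = 1.37 cm.
Objective: 1/d_i = 1/f_obj - 1/d_o = 1/1.2 - 1/1.37 = 0.10341 cm^-1, so d_i = 9.671 cm.
m_obj = -d_i/d_o = -9.671/1.37 = -7.059.
Eyepiece angular magnification (image at infinity): M_eye = D/f_e = 24/2.5 = 9.600.
Overall M = m_obj x M_eye = (-7.059)(9.600) = -67.76.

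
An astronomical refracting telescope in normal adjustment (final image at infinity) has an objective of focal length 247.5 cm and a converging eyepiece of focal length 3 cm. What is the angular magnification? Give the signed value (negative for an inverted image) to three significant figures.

-82.5

M = -f_obj/f_eye = -247.5/(3) = -82.500.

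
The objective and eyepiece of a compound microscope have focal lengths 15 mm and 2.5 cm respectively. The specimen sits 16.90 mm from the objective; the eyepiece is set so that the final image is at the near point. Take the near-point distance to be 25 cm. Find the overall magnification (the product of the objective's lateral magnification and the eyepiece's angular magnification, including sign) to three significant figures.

-86.8

Convert to cm: f_obj = 15 mm = 1.5 cm; d_o = 16.90 mm = 1.69 cm.
Objective: 1/d_i = 1/f_obj - 1/d_o = 1/1.5 - 1/1.69 = 0.07495 cm^-1, so d_i = 13.342 cm.
m_obj = -d_i/d_o = -13.342/1.69 = -7.895.
Eyepiece angular magnification (image at near point): M_eye = 1 + D/f_e = 1 + 25/2.5 = 11.000.
Overall M = m_obj x M_eye = (-7.895)(11.000) = -86.84.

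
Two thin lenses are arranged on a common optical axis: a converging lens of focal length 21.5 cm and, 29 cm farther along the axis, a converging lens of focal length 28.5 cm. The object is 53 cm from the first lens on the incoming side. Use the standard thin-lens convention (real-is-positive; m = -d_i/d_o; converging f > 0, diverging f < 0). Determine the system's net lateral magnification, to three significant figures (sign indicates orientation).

-0.545

Applying the thin-lens equation to the first lens, 1/21.5 = 1/53 + 1/d_i1, which gives d_i1 = 36.175 cm.
Its lateral magnification is m_1 = -d_i1/d_o1 = -(36.175)/53 = -0.6825.
Since 36.175 cm > 29 cm, the first image lies past the second lens and serves as a virtual object: d_o2 = L - d_i1 = -7.175 cm.
Applying the thin-lens equation again with f_2 = 28.5 cm and d_o2 = -7.175 cm gives d_i2 = 5.732 cm.
m_2 = -(5.732)/(-7.175) = 0.7989.
Overall magnification: m = m_1 m_2 = -0.5453.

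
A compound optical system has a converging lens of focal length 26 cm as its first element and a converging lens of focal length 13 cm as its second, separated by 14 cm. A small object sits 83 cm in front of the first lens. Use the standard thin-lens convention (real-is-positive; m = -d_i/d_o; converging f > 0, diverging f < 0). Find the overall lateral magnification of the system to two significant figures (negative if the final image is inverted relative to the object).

-0.16

First lens: d_i1 = 1/(1/26 - 1/83) = 37.860 cm.
m_1 = -(37.860)/83 = -0.4561.
This image would form 37.860 cm past lens 1, i.e. 23.860 cm beyond lens 2, so it is a virtual object for lens 2: d_o2 = 14 - 37.860 = -23.860 cm.
Second lens: d_i2 = 1/(1/13 - 1/(-23.860)) = 8.415 cm.
m_2 = -(8.415)/(-23.860) = 0.3527.
Total m = m_1 x m_2 = (-0.4561)(0.3527) = -0.1609.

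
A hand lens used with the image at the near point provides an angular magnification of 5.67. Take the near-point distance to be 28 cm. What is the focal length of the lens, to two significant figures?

6.0 cm

For the image at the near point, M = 1 + D/f.
f = D/(M - 1) = 28/(5.67 - 1) = 5.996 cm.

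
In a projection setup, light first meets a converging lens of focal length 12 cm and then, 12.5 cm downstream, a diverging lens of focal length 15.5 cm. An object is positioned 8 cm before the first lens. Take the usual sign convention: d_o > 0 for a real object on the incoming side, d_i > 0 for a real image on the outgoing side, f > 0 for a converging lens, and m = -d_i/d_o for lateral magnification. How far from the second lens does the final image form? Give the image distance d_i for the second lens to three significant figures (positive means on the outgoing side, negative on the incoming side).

-10.9 cm

First lens: d_i1 = 1/(1/12 - 1/8) = -24.000 cm.
The intermediate image is virtual, 24.000 cm to the left of lens 1, so d_o2 = L - d_i1 = 12.5 - (-24.000) = 36.500 cm.
Second lens: d_i2 = 1/(1/(-15.5) - 1/(36.500)) = -10.880 cm.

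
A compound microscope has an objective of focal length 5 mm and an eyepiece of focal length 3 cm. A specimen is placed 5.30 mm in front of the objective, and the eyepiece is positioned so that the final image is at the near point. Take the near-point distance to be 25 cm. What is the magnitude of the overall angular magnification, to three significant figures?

156

Convert to cm: f_obj = 5 mm = 0.5 cm; d_o = 5.30 mm = 0.53 cm.
Objective: 1/d_i = 1/f_obj - 1/d_o = 1/0.5 - 1/0.53 = 0.11321 cm^-1, so d_i = 8.833 cm.
m_obj = -d_i/d_o = -8.833/0.53 = -16.667.
Eyepiece angular magnification (image at near point): M_eye = 1 + D/f_e = 1 + 25/3 = 9.333.
Overall M = m_obj x M_eye = (-16.667)(9.333) = -155.56.
|M| = 155.56.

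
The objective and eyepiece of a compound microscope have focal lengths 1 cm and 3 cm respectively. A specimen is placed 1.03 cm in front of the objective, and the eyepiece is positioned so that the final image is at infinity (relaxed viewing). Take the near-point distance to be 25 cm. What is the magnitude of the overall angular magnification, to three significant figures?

Objective: 1/d_i = 1/f_obj - 1/d_o = 1/1 - 1/1.03 = 0.02913 cm^-1, so d_i = 34.333 cm.
m_obj = -d_i/d_o = -34.333/1.03 = -33.333.
Eyepiece angular magnification (image at infinity): M_eye = D/f_e = 25/3 = 8.333.
Overall M = m_obj x M_eye = (-33.333)(8.333) = -277.78.
|M| = 277.78.

278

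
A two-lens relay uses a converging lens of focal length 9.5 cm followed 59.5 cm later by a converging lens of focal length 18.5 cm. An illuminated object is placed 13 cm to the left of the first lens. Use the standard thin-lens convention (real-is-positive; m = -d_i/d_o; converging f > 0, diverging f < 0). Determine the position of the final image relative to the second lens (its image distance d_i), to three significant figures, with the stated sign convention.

78.4 cm

First lens: d_i1 = 1/(1/9.5 - 1/13) = 35.286 cm.
The intermediate image is 35.286 cm to the right of lens 1, so d_o2 = L - d_i1 = 59.5 - 35.286 = 24.214 cm.
Second lens: d_i2 = 1/(1/18.5 - 1/(24.214)) = 78.394 cm.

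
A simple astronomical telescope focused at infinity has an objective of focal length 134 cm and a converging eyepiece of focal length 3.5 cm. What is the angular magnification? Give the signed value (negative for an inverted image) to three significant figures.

-38.3

M = -f_obj/f_eye = -134/(3.5) = -38.286.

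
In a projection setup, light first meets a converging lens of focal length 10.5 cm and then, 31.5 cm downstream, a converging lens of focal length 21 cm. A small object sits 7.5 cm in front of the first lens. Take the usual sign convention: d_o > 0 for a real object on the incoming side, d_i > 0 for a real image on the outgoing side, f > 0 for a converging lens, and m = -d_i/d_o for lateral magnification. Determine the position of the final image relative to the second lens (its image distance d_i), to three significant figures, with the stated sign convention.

First lens: d_i1 = 1/(1/10.5 - 1/7.5) = -26.250 cm.
The intermediate image is virtual, 26.250 cm to the left of lens 1, so d_o2 = L - d_i1 = 31.5 - (-26.250) = 57.750 cm.
Second lens: d_i2 = 1/(1/21 - 1/(57.750)) = 33.000 cm.

33.0 cm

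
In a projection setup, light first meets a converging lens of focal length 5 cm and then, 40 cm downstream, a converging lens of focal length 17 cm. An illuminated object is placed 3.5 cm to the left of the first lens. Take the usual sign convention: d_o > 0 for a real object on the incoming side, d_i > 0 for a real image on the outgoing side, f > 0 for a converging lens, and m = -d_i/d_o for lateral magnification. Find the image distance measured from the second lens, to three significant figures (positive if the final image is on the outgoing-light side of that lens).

First lens: d_i1 = 1/(1/5 - 1/3.5) = -11.667 cm.
The intermediate image is virtual, 11.667 cm to the left of lens 1, so d_o2 = L - d_i1 = 40 - (-11.667) = 51.667 cm.
Second lens: d_i2 = 1/(1/17 - 1/(51.667)) = 25.337 cm.

25.3 cm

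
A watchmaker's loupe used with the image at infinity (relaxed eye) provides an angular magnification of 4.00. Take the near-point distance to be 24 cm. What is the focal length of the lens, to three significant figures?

For the image at infinity, M = D/f.
f = D/M = 24/4.0 = 6.000 cm.

6.00 cm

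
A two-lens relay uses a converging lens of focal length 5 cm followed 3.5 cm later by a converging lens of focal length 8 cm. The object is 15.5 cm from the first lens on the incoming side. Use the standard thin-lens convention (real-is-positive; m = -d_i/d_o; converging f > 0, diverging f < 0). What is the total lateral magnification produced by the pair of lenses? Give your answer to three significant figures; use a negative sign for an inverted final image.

Applying the thin-lens equation to the first lens, 1/5 = 1/15.5 + 1/d_i1, which gives d_i1 = 7.381 cm.
Its lateral magnification is m_1 = -d_i1/d_o1 = -(7.381)/15.5 = -0.4762.
Since 7.381 cm > 3.5 cm, the first image lies past the second lens and serves as a virtual object: d_o2 = L - d_i1 = -3.881 cm.
Applying the thin-lens equation again with f_2 = 8 cm and d_o2 = -3.881 cm gives d_i2 = 2.613 cm.
m_2 = -(2.613)/(-3.881) = 0.6733.
Total m = m_1 x m_2 = (-0.4762)(0.6733) = -0.3206.

-0.321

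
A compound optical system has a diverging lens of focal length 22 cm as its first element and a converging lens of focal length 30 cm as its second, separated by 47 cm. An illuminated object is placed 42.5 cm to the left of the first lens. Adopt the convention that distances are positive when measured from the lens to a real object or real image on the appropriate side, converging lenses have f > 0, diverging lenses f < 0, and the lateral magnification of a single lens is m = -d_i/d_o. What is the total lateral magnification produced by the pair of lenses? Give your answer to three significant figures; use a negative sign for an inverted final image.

Applying the thin-lens equation to the first lens, 1/(-22) = 1/42.5 + 1/d_i1, which gives d_i1 = -14.496 cm.
Its lateral magnification is m_1 = -d_i1/d_o1 = -(-14.496)/42.5 = 0.3411.
The intermediate image is virtual, 14.496 cm to the left of lens 1, so d_o2 = L - d_i1 = 47 - (-14.496) = 61.496 cm.
Applying the thin-lens equation again with f_2 = 30 cm and d_o2 = 61.496 cm gives d_i2 = 58.575 cm.
m_2 = -(58.575)/(61.496) = -0.9525.
Overall magnification: m = m_1 m_2 = -0.3249.

-0.325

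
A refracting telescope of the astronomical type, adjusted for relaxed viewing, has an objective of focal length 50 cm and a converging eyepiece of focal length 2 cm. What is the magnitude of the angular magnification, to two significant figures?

|M| = f_obj/|f_eye| = 50/2 = 25.000.

25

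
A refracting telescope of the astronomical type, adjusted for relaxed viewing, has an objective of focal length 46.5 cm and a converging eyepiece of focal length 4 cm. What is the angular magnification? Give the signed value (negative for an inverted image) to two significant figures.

-12

M = -f_obj/f_eye = -46.5/(4) = -11.625.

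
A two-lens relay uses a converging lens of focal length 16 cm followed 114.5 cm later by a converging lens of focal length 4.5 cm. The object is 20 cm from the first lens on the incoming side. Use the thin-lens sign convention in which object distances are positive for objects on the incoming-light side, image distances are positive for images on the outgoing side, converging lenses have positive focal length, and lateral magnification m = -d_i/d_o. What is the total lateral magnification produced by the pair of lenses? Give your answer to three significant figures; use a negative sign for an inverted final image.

0.600

Lens 1: 1/d_i1 = 1/f_1 - 1/d_o1 = 1/16 - 1/20 = 0.01250 cm^-1, so d_i1 = 80.000 cm.
m_1 = -(80.000)/20 = -4.0000.
That image sits 34.500 cm in front of the second lens, so d_o2 = 34.500 cm.
Lens 2: 1/d_i2 = 1/f_2 - 1/d_o2 = 1/4.5 - 1/(34.500) = 0.19324 cm^-1, so d_i2 = 5.175 cm.
m_2 = -(5.175)/(34.500) = -0.1500.
Total m = m_1 x m_2 = (-4.0000)(-0.1500) = 0.6000.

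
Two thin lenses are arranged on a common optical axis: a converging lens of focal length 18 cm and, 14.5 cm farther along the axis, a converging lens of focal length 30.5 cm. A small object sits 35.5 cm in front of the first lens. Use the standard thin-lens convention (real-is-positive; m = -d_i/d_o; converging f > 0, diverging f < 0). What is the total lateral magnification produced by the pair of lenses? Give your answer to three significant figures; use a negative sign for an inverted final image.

-0.597

Lens 1: 1/d_i1 = 1/f_1 - 1/d_o1 = 1/18 - 1/35.5 = 0.02739 cm^-1, so d_i1 = 36.514 cm.
m_1 = -(36.514)/35.5 = -1.0286.
This image would form 36.514 cm past lens 1, i.e. 22.014 cm beyond lens 2, so it is a virtual object for lens 2: d_o2 = 14.5 - 36.514 = -22.014 cm.
Lens 2: 1/d_i2 = 1/f_2 - 1/d_o2 = 1/30.5 - 1/(-22.014) = 0.07821 cm^-1, so d_i2 = 12.786 cm.
m_2 = -(12.786)/(-22.014) = 0.5808.
Total m = m_1 x m_2 = (-1.0286)(0.5808) = -0.5974.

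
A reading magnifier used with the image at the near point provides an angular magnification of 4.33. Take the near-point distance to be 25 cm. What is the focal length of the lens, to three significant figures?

7.51 cm

For the image at the near point, M = 1 + D/f.
f = D/(M - 1) = 25/(4.33 - 1) = 7.508 cm.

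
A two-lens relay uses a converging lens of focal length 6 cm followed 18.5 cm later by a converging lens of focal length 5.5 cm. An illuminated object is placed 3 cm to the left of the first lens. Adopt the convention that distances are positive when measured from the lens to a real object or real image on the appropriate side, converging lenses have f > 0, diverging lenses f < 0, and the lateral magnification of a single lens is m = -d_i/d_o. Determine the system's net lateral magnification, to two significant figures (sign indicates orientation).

Applying the thin-lens equation to the first lens, 1/6 = 1/3 + 1/d_i1, which gives d_i1 = -6.000 cm.
Its lateral magnification is m_1 = -d_i1/d_o1 = -(-6.000)/3 = 2.0000.
The intermediate image is virtual, 6.000 cm to the left of lens 1, so d_o2 = L - d_i1 = 18.5 - (-6.000) = 24.500 cm.
Applying the thin-lens equation again with f_2 = 5.5 cm and d_o2 = 24.500 cm gives d_i2 = 7.092 cm.
m_2 = -(7.092)/(24.500) = -0.2895.
Total m = m_1 x m_2 = (2.0000)(-0.2895) = -0.5789.

-0.58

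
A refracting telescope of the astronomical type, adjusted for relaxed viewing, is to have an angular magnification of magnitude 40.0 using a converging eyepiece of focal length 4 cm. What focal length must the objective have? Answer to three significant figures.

|M| = f_obj/|f_eye|, so f_obj = |M| x |f_eye| = 40.0 x 4 = 160.000 cm.

160 cm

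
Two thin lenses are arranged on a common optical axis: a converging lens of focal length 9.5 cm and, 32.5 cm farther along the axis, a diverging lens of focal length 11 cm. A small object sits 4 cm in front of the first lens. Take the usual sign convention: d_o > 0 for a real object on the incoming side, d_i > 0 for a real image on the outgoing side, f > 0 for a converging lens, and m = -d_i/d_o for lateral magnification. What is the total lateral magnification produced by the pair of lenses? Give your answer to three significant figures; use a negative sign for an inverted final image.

First lens: d_i1 = 1/(1/9.5 - 1/4) = -6.909 cm.
m_1 = -(-6.909)/4 = 1.7273.
The intermediate image is virtual, 6.909 cm to the left of lens 1, so d_o2 = L - d_i1 = 32.5 - (-6.909) = 39.409 cm.
Second lens: d_i2 = 1/(1/(-11) - 1/(39.409)) = -8.600 cm.
m_2 = -(-8.600)/(39.409) = 0.2182.
Overall magnification: m = m_1 m_2 = 0.3769.

0.377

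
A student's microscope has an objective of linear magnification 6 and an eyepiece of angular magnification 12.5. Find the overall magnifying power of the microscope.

The overall magnification of a compound microscope is the product of the objective and eyepiece magnifications:
M = M_obj x M_eye = 6 x 12.5 = 75.

75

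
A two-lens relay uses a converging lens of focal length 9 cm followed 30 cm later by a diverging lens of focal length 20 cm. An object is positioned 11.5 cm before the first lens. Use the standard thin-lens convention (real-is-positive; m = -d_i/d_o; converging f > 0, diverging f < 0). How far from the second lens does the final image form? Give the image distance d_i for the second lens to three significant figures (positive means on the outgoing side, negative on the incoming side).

First lens: d_i1 = 1/(1/9 - 1/11.5) = 41.400 cm.
This image would form 41.400 cm past lens 1, i.e. 11.400 cm beyond lens 2, so it is a virtual object for lens 2: d_o2 = 30 - 41.400 = -11.400 cm.
Second lens: d_i2 = 1/(1/(-20) - 1/(-11.400)) = 26.512 cm.

26.5 cm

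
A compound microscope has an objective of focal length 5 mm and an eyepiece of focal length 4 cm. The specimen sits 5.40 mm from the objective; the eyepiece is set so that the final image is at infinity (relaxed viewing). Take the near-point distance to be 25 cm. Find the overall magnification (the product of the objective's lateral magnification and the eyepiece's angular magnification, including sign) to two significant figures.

-78

Convert to cm: f_obj = 5 mm = 0.5 cm; d_o = 5.40 mm = 0.54 cm.
Objective: 1/d_i = 1/f_obj - 1/d_o = 1/0.5 - 1/0.54 = 0.14815 cm^-1, so d_i = 6.750 cm.
m_obj = -d_i/d_o = -6.750/0.54 = -12.500.
Eyepiece angular magnification (image at infinity): M_eye = D/f_e = 25/4 = 6.250.
Overall M = m_obj x M_eye = (-12.500)(6.250) = -78.12.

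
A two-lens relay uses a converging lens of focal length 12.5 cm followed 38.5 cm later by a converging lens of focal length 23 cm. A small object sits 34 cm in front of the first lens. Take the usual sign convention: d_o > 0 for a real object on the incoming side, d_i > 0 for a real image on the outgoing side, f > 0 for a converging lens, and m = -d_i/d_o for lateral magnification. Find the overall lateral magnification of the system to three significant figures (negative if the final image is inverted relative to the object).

Lens 1: 1/d_i1 = 1/f_1 - 1/d_o1 = 1/12.5 - 1/34 = 0.05059 cm^-1, so d_i1 = 19.767 cm.
m_1 = -(19.767)/34 = -0.5814.
The intermediate image is 19.767 cm to the right of lens 1, so d_o2 = L - d_i1 = 38.5 - 19.767 = 18.733 cm.
Lens 2: 1/d_i2 = 1/f_2 - 1/d_o2 = 1/23 - 1/(18.733) = -0.00990 cm^-1, so d_i2 = -100.962 cm.
m_2 = -(-100.962)/(18.733) = 5.3896.
Overall magnification: m = m_1 m_2 = -3.1335.

-3.13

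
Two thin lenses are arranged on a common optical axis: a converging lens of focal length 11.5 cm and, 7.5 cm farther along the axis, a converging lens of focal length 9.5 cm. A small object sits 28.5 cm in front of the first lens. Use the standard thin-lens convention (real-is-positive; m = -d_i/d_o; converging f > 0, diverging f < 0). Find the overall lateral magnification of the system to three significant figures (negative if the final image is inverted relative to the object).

-0.302

Lens 1: 1/d_i1 = 1/f_1 - 1/d_o1 = 1/11.5 - 1/28.5 = 0.05187 cm^-1, so d_i1 = 19.279 cm.
m_1 = -(19.279)/28.5 = -0.6765.
Since 19.279 cm > 7.5 cm, the first image lies past the second lens and serves as a virtual object: d_o2 = L - d_i1 = -11.779 cm.
Lens 2: 1/d_i2 = 1/f_2 - 1/d_o2 = 1/9.5 - 1/(-11.779) = 0.19016 cm^-1, so d_i2 = 5.259 cm.
m_2 = -(5.259)/(-11.779) = 0.4464.
The system's lateral magnification is m_1 m_2 = (-0.6765)(0.4464) = -0.3020.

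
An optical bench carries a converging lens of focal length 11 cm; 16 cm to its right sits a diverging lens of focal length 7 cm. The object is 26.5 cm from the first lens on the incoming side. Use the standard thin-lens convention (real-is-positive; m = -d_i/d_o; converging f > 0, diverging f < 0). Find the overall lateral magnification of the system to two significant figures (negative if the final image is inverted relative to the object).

-1.2

First lens: d_i1 = 1/(1/11 - 1/26.5) = 18.806 cm.
m_1 = -(18.806)/26.5 = -0.7097.
This image would form 18.806 cm past lens 1, i.e. 2.806 cm beyond lens 2, so it is a virtual object for lens 2: d_o2 = 16 - 18.806 = -2.806 cm.
Second lens: d_i2 = 1/(1/(-7) - 1/(-2.806)) = 4.685 cm.
m_2 = -(4.685)/(-2.806) = 1.6692.
Overall magnification: m = m_1 m_2 = -1.1846.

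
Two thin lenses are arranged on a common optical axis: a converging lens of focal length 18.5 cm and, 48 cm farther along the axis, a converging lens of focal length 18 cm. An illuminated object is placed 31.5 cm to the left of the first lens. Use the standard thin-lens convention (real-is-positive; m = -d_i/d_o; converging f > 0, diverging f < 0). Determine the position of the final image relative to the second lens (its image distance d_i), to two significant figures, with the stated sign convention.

-3.9 cm

Lens 1: 1/d_i1 = 1/f_1 - 1/d_o1 = 1/18.5 - 1/31.5 = 0.02231 cm^-1, so d_i1 = 44.827 cm.
Object distance for lens 2: d_o2 = 48 - 44.827 = 3.173 cm.
Lens 2: 1/d_i2 = 1/f_2 - 1/d_o2 = 1/18 - 1/(3.173) = -0.25960 cm^-1, so d_i2 = -3.852 cm.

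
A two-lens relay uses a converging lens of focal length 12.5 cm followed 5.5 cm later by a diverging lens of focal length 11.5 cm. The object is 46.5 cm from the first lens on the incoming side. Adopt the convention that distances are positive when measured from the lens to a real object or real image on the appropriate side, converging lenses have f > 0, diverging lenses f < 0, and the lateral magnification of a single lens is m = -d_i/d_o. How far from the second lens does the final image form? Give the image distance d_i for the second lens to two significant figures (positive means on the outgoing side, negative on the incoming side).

Applying the thin-lens equation to the first lens, 1/12.5 = 1/46.5 + 1/d_i1, which gives d_i1 = 17.096 cm.
This image would form 17.096 cm past lens 1, i.e. 11.596 cm beyond lens 2, so it is a virtual object for lens 2: d_o2 = 5.5 - 17.096 = -11.596 cm.
Applying the thin-lens equation again with f_2 = -11.5 cm and d_o2 = -11.596 cm gives d_i2 = -1395.038 cm.

-1400 cm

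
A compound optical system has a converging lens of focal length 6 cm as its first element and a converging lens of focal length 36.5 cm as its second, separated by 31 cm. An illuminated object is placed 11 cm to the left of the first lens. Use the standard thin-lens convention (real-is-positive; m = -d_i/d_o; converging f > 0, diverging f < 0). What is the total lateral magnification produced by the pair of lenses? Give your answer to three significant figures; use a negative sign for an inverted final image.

First lens: d_i1 = 1/(1/6 - 1/11) = 13.200 cm.
m_1 = -(13.200)/11 = -1.2000.
The intermediate image is 13.200 cm to the right of lens 1, so d_o2 = L - d_i1 = 31 - 13.200 = 17.800 cm.
Second lens: d_i2 = 1/(1/36.5 - 1/(17.800)) = -34.743 cm.
m_2 = -(-34.743)/(17.800) = 1.9519.
The system's lateral magnification is m_1 m_2 = (-1.2000)(1.9519) = -2.3422.

-2.34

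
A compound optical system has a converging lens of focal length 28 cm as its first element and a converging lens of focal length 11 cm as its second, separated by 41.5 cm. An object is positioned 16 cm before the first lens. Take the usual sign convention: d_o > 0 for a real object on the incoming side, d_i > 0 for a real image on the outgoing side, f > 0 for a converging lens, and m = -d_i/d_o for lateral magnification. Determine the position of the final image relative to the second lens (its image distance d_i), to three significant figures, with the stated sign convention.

First lens: d_i1 = 1/(1/28 - 1/16) = -37.333 cm.
With d_i1 < 0 the first image is virtual and lies on the object side; the object distance for lens 2 is d_o2 = 41.5 - (-37.333) = 78.833 cm.
Second lens: d_i2 = 1/(1/11 - 1/(78.833)) = 12.784 cm.

12.8 cm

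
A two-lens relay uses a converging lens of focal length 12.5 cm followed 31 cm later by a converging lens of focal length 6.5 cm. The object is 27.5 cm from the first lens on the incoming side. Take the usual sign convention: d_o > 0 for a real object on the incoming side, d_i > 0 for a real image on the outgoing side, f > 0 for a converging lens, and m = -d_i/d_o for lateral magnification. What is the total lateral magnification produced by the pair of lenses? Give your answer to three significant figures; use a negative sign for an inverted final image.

3.42

Applying the thin-lens equation to the first lens, 1/12.5 = 1/27.5 + 1/d_i1, which gives d_i1 = 22.917 cm.
Its lateral magnification is m_1 = -d_i1/d_o1 = -(22.917)/27.5 = -0.8333.
That image sits 8.083 cm in front of the second lens, so d_o2 = 8.083 cm.
Applying the thin-lens equation again with f_2 = 6.5 cm and d_o2 = 8.083 cm gives d_i2 = 33.184 cm.
m_2 = -(33.184)/(8.083) = -4.1053.
Overall magnification: m = m_1 m_2 = 3.4211.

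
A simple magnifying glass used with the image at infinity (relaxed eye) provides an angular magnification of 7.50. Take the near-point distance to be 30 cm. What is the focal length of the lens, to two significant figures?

For the image at infinity, M = D/f.
f = D/M = 30/7.5 = 4.000 cm.

4.0 cm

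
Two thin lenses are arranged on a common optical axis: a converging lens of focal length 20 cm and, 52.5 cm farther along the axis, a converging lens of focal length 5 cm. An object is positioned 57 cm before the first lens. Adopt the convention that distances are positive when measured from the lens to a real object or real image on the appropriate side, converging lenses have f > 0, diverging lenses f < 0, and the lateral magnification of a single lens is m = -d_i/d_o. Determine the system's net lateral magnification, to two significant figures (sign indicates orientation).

0.16

Lens 1: 1/d_i1 = 1/f_1 - 1/d_o1 = 1/20 - 1/57 = 0.03246 cm^-1, so d_i1 = 30.811 cm.
m_1 = -(30.811)/57 = -0.5405.
That image sits 21.689 cm in front of the second lens, so d_o2 = 21.689 cm.
Lens 2: 1/d_i2 = 1/f_2 - 1/d_o2 = 1/5 - 1/(21.689) = 0.15389 cm^-1, so d_i2 = 6.498 cm.
m_2 = -(6.498)/(21.689) = -0.2996.
The system's lateral magnification is m_1 m_2 = (-0.5405)(-0.2996) = 0.1619.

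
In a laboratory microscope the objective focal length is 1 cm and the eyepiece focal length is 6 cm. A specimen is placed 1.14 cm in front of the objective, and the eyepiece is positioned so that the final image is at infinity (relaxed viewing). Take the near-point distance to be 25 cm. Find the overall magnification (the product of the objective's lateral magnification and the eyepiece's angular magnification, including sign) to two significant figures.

Objective: 1/d_i = 1/f_obj - 1/d_o = 1/1 - 1/1.14 = 0.12281 cm^-1, so d_i = 8.143 cm.
m_obj = -d_i/d_o = -8.143/1.14 = -7.143.
Eyepiece angular magnification (image at infinity): M_eye = D/f_e = 25/6 = 4.167.
Overall M = m_obj x M_eye = (-7.143)(4.167) = -29.76.

-30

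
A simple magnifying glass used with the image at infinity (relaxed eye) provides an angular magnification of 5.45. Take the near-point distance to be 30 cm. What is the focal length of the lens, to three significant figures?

For the image at infinity, M = D/f.
f = D/M = 30/5.45 = 5.505 cm.

5.50 cm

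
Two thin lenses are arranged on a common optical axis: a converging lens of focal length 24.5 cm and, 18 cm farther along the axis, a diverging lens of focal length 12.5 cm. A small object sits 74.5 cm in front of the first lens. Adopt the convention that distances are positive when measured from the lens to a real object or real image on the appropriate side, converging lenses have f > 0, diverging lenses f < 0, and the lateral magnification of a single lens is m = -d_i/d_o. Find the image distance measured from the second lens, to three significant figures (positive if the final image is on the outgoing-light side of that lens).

First lens: d_i1 = 1/(1/24.5 - 1/74.5) = 36.505 cm.
Since 36.505 cm > 18 cm, the first image lies past the second lens and serves as a virtual object: d_o2 = L - d_i1 = -18.505 cm.
Second lens: d_i2 = 1/(1/(-12.5) - 1/(-18.505)) = -38.520 cm.

-38.5 cm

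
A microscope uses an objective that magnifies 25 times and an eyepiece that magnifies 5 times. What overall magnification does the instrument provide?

125

The overall magnification of a compound microscope is the product of the objective and eyepiece magnifications:
M = M_obj x M_eye = 25 x 5 = 125.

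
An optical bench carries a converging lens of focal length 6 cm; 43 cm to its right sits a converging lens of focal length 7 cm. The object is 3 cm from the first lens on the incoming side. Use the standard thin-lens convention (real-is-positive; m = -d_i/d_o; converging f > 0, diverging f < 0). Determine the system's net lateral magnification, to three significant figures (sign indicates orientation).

First lens: d_i1 = 1/(1/6 - 1/3) = -6.000 cm.
m_1 = -(-6.000)/3 = 2.0000.
With d_i1 < 0 the first image is virtual and lies on the object side; the object distance for lens 2 is d_o2 = 43 - (-6.000) = 49.000 cm.
Second lens: d_i2 = 1/(1/7 - 1/(49.000)) = 8.167 cm.
m_2 = -(8.167)/(49.000) = -0.1667.
The system's lateral magnification is m_1 m_2 = (2.0000)(-0.1667) = -0.3333.

-0.333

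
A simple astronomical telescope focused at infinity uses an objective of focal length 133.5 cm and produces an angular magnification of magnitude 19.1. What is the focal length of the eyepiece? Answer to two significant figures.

7.0 cm

|M| = f_obj/f_eye, so f_eye = f_obj/|M| = 133.5/19.1 = 6.990 cm.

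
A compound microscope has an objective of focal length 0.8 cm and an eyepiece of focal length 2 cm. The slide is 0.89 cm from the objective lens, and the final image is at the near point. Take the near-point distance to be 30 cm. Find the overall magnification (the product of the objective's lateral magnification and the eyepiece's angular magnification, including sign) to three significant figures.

Objective: 1/d_i = 1/f_obj - 1/d_o = 1/0.8 - 1/0.89 = 0.12640 cm^-1, so d_i = 7.911 cm.
m_obj = -d_i/d_o = -7.911/0.89 = -8.889.
Eyepiece angular magnification (image at near point): M_eye = 1 + D/f_e = 1 + 30/2 = 16.000.
Overall M = m_obj x M_eye = (-8.889)(16.000) = -142.22.

-142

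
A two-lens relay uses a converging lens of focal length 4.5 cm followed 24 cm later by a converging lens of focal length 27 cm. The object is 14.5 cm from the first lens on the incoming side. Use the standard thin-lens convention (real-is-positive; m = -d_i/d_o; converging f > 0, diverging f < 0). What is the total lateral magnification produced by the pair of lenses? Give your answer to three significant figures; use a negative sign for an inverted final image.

-1.28

First lens: d_i1 = 1/(1/4.5 - 1/14.5) = 6.525 cm.
m_1 = -(6.525)/14.5 = -0.4500.
That image sits 17.475 cm in front of the second lens, so d_o2 = 17.475 cm.
Second lens: d_i2 = 1/(1/27 - 1/(17.475)) = -49.535 cm.
m_2 = -(-49.535)/(17.475) = 2.8346.
Overall magnification: m = m_1 m_2 = -1.2756.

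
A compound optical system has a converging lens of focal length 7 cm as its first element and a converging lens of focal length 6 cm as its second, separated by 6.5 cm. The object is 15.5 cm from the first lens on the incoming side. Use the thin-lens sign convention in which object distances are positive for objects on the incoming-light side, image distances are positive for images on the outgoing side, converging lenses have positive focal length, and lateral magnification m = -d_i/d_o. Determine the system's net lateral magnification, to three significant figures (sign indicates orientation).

-0.403

Applying the thin-lens equation to the first lens, 1/7 = 1/15.5 + 1/d_i1, which gives d_i1 = 12.765 cm.
Its lateral magnification is m_1 = -d_i1/d_o1 = -(12.765)/15.5 = -0.8235.
This image would form 12.765 cm past lens 1, i.e. 6.265 cm beyond lens 2, so it is a virtual object for lens 2: d_o2 = 6.5 - 12.765 = -6.265 cm.
Applying the thin-lens equation again with f_2 = 6 cm and d_o2 = -6.265 cm gives d_i2 = 3.065 cm.
m_2 = -(3.065)/(-6.265) = 0.4892.
Overall magnification: m = m_1 m_2 = -0.4029.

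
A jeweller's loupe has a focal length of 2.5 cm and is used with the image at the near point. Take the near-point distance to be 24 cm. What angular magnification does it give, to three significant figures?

M = 1 + D/f = 1 + 24/2.5 = 10.600.

10.6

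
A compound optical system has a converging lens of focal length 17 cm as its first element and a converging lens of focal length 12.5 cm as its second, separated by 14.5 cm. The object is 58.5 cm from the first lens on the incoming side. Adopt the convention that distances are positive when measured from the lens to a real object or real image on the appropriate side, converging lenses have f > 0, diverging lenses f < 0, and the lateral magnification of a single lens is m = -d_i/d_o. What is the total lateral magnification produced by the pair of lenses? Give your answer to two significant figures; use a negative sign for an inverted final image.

Applying the thin-lens equation to the first lens, 1/17 = 1/58.5 + 1/d_i1, which gives d_i1 = 23.964 cm.
Its lateral magnification is m_1 = -d_i1/d_o1 = -(23.964)/58.5 = -0.4096.
Since 23.964 cm > 14.5 cm, the first image lies past the second lens and serves as a virtual object: d_o2 = L - d_i1 = -9.464 cm.
Applying the thin-lens equation again with f_2 = 12.5 cm and d_o2 = -9.464 cm gives d_i2 = 5.386 cm.
m_2 = -(5.386)/(-9.464) = 0.5691.
Total m = m_1 x m_2 = (-0.4096)(0.5691) = -0.2331.

-0.23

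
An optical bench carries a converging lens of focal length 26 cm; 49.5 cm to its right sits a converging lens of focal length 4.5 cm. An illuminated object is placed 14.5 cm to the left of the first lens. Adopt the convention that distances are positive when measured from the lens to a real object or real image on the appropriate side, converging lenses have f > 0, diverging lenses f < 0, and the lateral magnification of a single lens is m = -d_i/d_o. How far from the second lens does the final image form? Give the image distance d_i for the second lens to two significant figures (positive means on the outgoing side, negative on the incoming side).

4.8 cm

Lens 1: 1/d_i1 = 1/f_1 - 1/d_o1 = 1/26 - 1/14.5 = -0.03050 cm^-1, so d_i1 = -32.783 cm.
With d_i1 < 0 the first image is virtual and lies on the object side; the object distance for lens 2 is d_o2 = 49.5 - (-32.783) = 82.283 cm.
Lens 2: 1/d_i2 = 1/f_2 - 1/d_o2 = 1/4.5 - 1/(82.283) = 0.21007 cm^-1, so d_i2 = 4.760 cm.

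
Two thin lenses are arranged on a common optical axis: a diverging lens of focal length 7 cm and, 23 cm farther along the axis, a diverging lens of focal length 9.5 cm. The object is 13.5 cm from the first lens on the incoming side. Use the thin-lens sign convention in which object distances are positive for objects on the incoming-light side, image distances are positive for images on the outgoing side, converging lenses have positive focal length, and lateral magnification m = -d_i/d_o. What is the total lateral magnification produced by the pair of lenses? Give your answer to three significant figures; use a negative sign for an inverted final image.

0.0874

Applying the thin-lens equation to the first lens, 1/(-7) = 1/13.5 + 1/d_i1, which gives d_i1 = -4.610 cm.
Its lateral magnification is m_1 = -d_i1/d_o1 = -(-4.610)/13.5 = 0.3415.
The intermediate image is virtual, 4.610 cm to the left of lens 1, so d_o2 = L - d_i1 = 23 - (-4.610) = 27.610 cm.
Applying the thin-lens equation again with f_2 = -9.5 cm and d_o2 = 27.610 cm gives d_i2 = -7.068 cm.
m_2 = -(-7.068)/(27.610) = 0.2560.
The system's lateral magnification is m_1 m_2 = (0.3415)(0.2560) = 0.0874.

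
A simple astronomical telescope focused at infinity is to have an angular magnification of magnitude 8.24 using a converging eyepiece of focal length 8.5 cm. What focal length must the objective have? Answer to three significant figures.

70.0 cm

|M| = f_obj/|f_eye|, so f_obj = |M| x |f_eye| = 8.24 x 8.5 = 70.040 cm.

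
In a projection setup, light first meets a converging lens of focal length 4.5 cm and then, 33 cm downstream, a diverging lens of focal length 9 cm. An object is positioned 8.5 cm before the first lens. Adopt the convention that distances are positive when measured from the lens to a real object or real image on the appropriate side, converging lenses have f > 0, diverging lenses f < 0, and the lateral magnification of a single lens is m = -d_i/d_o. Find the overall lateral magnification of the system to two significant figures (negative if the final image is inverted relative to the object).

Lens 1: 1/d_i1 = 1/f_1 - 1/d_o1 = 1/4.5 - 1/8.5 = 0.10458 cm^-1, so d_i1 = 9.563 cm.
m_1 = -(9.563)/8.5 = -1.1250.
Object distance for lens 2: d_o2 = 33 - 9.563 = 23.438 cm.
Lens 2: 1/d_i2 = 1/f_2 - 1/d_o2 = 1/(-9) - 1/(23.438) = -0.15378 cm^-1, so d_i2 = -6.503 cm.
m_2 = -(-6.503)/(23.438) = 0.2775.
Total m = m_1 x m_2 = (-1.1250)(0.2775) = -0.3121.

-0.31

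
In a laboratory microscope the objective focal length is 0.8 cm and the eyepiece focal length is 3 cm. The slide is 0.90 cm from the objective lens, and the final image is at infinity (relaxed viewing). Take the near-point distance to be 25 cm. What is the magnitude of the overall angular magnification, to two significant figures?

67

Objective: 1/d_i = 1/f_obj - 1/d_o = 1/0.8 - 1/0.90 = 0.13889 cm^-1, so d_i = 7.200 cm.
m_obj = -d_i/d_o = -7.200/0.90 = -8.000.
Eyepiece angular magnification (image at infinity): M_eye = D/f_e = 25/3 = 8.333.
Overall M = m_obj x M_eye = (-8.000)(8.333) = -66.67.
|M| = 66.67.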